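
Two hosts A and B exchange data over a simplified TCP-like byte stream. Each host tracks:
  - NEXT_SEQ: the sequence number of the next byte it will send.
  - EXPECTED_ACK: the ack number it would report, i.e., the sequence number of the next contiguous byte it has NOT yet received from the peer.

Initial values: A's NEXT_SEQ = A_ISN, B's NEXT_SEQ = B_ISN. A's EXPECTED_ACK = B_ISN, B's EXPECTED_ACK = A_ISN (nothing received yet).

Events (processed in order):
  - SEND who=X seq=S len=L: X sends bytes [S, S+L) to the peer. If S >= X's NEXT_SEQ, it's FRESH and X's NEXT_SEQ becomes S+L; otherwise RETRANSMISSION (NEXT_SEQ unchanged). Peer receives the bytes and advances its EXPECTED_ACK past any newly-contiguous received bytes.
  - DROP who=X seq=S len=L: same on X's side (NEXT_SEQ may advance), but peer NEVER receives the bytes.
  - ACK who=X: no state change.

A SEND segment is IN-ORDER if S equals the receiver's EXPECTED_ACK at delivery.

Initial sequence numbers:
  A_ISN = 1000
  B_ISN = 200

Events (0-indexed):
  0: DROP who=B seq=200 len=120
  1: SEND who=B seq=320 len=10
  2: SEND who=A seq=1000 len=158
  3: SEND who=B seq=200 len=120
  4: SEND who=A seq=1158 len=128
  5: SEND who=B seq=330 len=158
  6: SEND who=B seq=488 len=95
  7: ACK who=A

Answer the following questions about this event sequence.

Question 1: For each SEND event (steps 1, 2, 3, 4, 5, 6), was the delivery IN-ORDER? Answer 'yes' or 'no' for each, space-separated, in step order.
Answer: no yes yes yes yes yes

Derivation:
Step 1: SEND seq=320 -> out-of-order
Step 2: SEND seq=1000 -> in-order
Step 3: SEND seq=200 -> in-order
Step 4: SEND seq=1158 -> in-order
Step 5: SEND seq=330 -> in-order
Step 6: SEND seq=488 -> in-order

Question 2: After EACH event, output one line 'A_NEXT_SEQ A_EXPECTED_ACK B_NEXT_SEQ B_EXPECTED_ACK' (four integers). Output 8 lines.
1000 200 320 1000
1000 200 330 1000
1158 200 330 1158
1158 330 330 1158
1286 330 330 1286
1286 488 488 1286
1286 583 583 1286
1286 583 583 1286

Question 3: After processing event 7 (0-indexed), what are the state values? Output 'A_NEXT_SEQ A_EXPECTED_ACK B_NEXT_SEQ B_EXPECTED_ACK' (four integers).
After event 0: A_seq=1000 A_ack=200 B_seq=320 B_ack=1000
After event 1: A_seq=1000 A_ack=200 B_seq=330 B_ack=1000
After event 2: A_seq=1158 A_ack=200 B_seq=330 B_ack=1158
After event 3: A_seq=1158 A_ack=330 B_seq=330 B_ack=1158
After event 4: A_seq=1286 A_ack=330 B_seq=330 B_ack=1286
After event 5: A_seq=1286 A_ack=488 B_seq=488 B_ack=1286
After event 6: A_seq=1286 A_ack=583 B_seq=583 B_ack=1286
After event 7: A_seq=1286 A_ack=583 B_seq=583 B_ack=1286

1286 583 583 1286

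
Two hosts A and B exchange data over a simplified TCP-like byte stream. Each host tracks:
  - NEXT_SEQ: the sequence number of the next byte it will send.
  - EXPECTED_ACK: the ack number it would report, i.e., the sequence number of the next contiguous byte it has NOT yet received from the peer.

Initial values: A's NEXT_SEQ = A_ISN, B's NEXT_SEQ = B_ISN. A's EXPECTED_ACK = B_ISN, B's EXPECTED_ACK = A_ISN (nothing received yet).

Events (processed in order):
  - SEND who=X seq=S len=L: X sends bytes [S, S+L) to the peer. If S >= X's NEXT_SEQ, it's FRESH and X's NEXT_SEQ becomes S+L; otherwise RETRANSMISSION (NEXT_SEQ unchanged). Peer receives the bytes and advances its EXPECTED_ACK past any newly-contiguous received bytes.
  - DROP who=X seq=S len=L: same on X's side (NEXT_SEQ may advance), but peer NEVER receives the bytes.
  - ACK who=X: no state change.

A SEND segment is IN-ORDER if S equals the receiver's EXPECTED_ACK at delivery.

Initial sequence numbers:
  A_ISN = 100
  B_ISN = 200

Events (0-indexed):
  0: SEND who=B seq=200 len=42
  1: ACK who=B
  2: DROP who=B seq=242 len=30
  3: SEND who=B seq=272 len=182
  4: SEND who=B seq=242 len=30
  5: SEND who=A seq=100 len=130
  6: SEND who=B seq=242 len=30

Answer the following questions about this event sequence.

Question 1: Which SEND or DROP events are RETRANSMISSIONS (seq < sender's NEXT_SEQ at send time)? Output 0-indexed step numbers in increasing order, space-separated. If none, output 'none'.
Step 0: SEND seq=200 -> fresh
Step 2: DROP seq=242 -> fresh
Step 3: SEND seq=272 -> fresh
Step 4: SEND seq=242 -> retransmit
Step 5: SEND seq=100 -> fresh
Step 6: SEND seq=242 -> retransmit

Answer: 4 6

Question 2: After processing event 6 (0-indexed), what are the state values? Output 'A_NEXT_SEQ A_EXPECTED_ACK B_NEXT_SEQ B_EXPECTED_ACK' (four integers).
After event 0: A_seq=100 A_ack=242 B_seq=242 B_ack=100
After event 1: A_seq=100 A_ack=242 B_seq=242 B_ack=100
After event 2: A_seq=100 A_ack=242 B_seq=272 B_ack=100
After event 3: A_seq=100 A_ack=242 B_seq=454 B_ack=100
After event 4: A_seq=100 A_ack=454 B_seq=454 B_ack=100
After event 5: A_seq=230 A_ack=454 B_seq=454 B_ack=230
After event 6: A_seq=230 A_ack=454 B_seq=454 B_ack=230

230 454 454 230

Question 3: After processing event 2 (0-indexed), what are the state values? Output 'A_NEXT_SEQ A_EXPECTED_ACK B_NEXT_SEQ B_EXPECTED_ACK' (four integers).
After event 0: A_seq=100 A_ack=242 B_seq=242 B_ack=100
After event 1: A_seq=100 A_ack=242 B_seq=242 B_ack=100
After event 2: A_seq=100 A_ack=242 B_seq=272 B_ack=100

100 242 272 100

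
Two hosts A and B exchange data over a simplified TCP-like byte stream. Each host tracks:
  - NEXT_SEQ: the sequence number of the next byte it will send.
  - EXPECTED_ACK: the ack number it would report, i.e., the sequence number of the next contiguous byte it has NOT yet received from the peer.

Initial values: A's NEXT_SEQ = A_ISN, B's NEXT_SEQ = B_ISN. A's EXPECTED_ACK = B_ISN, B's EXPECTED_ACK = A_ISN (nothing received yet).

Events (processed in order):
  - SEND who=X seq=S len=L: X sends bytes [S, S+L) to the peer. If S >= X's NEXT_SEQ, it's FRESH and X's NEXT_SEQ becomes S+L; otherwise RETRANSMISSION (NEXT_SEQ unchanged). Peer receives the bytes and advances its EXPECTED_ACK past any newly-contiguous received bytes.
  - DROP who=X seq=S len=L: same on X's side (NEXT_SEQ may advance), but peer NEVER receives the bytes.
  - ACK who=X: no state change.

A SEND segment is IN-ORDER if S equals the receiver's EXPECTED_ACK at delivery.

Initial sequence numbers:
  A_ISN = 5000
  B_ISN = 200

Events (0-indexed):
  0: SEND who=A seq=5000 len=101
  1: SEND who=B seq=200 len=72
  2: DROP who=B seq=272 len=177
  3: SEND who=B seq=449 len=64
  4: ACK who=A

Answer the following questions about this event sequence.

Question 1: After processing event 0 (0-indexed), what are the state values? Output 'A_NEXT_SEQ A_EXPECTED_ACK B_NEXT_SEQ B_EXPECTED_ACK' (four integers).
After event 0: A_seq=5101 A_ack=200 B_seq=200 B_ack=5101

5101 200 200 5101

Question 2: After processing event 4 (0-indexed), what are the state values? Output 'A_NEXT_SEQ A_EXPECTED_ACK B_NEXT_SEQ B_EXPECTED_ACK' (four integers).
After event 0: A_seq=5101 A_ack=200 B_seq=200 B_ack=5101
After event 1: A_seq=5101 A_ack=272 B_seq=272 B_ack=5101
After event 2: A_seq=5101 A_ack=272 B_seq=449 B_ack=5101
After event 3: A_seq=5101 A_ack=272 B_seq=513 B_ack=5101
After event 4: A_seq=5101 A_ack=272 B_seq=513 B_ack=5101

5101 272 513 5101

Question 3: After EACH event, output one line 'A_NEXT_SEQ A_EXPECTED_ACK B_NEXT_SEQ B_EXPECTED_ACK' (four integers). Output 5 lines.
5101 200 200 5101
5101 272 272 5101
5101 272 449 5101
5101 272 513 5101
5101 272 513 5101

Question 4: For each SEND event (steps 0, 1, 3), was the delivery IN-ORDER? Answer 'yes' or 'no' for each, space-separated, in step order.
Answer: yes yes no

Derivation:
Step 0: SEND seq=5000 -> in-order
Step 1: SEND seq=200 -> in-order
Step 3: SEND seq=449 -> out-of-order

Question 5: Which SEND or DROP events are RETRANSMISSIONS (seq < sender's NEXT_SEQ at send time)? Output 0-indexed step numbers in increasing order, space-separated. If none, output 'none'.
Step 0: SEND seq=5000 -> fresh
Step 1: SEND seq=200 -> fresh
Step 2: DROP seq=272 -> fresh
Step 3: SEND seq=449 -> fresh

Answer: none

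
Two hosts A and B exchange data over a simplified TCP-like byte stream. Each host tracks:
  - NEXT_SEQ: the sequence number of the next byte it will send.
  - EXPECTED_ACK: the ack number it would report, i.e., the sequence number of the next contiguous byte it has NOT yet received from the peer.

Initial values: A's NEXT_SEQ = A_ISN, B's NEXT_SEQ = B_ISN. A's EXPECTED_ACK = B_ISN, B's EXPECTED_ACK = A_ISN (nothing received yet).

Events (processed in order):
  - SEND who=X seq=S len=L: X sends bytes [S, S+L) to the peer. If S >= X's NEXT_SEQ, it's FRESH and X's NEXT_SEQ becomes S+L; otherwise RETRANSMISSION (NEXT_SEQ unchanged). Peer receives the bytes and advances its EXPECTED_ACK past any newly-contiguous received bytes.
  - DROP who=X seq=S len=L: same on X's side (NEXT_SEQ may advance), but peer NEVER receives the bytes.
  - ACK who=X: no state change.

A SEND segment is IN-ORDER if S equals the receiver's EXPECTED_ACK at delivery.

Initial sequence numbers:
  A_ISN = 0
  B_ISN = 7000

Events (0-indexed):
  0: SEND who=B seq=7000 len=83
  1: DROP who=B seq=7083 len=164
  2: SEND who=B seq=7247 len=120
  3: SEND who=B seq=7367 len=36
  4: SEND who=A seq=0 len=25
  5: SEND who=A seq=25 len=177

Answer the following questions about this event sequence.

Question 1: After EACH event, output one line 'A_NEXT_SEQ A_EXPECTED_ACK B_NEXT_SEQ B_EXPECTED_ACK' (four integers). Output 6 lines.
0 7083 7083 0
0 7083 7247 0
0 7083 7367 0
0 7083 7403 0
25 7083 7403 25
202 7083 7403 202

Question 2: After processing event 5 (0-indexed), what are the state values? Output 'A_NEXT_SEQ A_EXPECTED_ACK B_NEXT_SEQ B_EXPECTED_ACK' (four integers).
After event 0: A_seq=0 A_ack=7083 B_seq=7083 B_ack=0
After event 1: A_seq=0 A_ack=7083 B_seq=7247 B_ack=0
After event 2: A_seq=0 A_ack=7083 B_seq=7367 B_ack=0
After event 3: A_seq=0 A_ack=7083 B_seq=7403 B_ack=0
After event 4: A_seq=25 A_ack=7083 B_seq=7403 B_ack=25
After event 5: A_seq=202 A_ack=7083 B_seq=7403 B_ack=202

202 7083 7403 202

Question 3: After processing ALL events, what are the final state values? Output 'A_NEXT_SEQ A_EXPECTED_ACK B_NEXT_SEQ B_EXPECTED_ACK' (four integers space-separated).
After event 0: A_seq=0 A_ack=7083 B_seq=7083 B_ack=0
After event 1: A_seq=0 A_ack=7083 B_seq=7247 B_ack=0
After event 2: A_seq=0 A_ack=7083 B_seq=7367 B_ack=0
After event 3: A_seq=0 A_ack=7083 B_seq=7403 B_ack=0
After event 4: A_seq=25 A_ack=7083 B_seq=7403 B_ack=25
After event 5: A_seq=202 A_ack=7083 B_seq=7403 B_ack=202

Answer: 202 7083 7403 202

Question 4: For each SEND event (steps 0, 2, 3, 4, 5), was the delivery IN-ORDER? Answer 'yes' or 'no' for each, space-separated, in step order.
Answer: yes no no yes yes

Derivation:
Step 0: SEND seq=7000 -> in-order
Step 2: SEND seq=7247 -> out-of-order
Step 3: SEND seq=7367 -> out-of-order
Step 4: SEND seq=0 -> in-order
Step 5: SEND seq=25 -> in-order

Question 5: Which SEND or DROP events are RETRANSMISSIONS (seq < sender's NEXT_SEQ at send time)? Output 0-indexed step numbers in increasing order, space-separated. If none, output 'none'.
Step 0: SEND seq=7000 -> fresh
Step 1: DROP seq=7083 -> fresh
Step 2: SEND seq=7247 -> fresh
Step 3: SEND seq=7367 -> fresh
Step 4: SEND seq=0 -> fresh
Step 5: SEND seq=25 -> fresh

Answer: none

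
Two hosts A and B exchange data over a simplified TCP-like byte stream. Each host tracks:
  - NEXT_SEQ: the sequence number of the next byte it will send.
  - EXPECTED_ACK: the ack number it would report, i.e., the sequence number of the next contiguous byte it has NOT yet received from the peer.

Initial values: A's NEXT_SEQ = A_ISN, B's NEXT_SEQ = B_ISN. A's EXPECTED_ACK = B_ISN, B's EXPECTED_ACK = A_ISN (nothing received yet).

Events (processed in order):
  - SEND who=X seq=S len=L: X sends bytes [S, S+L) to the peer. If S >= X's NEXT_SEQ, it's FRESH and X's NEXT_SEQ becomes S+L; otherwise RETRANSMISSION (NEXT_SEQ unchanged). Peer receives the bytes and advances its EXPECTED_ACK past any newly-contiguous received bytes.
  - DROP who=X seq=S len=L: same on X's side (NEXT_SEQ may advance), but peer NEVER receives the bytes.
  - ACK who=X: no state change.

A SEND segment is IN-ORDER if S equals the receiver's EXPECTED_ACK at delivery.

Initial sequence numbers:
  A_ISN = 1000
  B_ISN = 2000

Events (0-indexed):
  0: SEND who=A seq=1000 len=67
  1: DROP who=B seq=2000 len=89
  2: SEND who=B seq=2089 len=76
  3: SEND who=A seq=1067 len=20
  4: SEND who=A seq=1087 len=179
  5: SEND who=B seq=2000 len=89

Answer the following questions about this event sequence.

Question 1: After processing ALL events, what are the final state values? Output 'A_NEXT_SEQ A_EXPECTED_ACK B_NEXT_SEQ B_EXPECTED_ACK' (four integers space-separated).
Answer: 1266 2165 2165 1266

Derivation:
After event 0: A_seq=1067 A_ack=2000 B_seq=2000 B_ack=1067
After event 1: A_seq=1067 A_ack=2000 B_seq=2089 B_ack=1067
After event 2: A_seq=1067 A_ack=2000 B_seq=2165 B_ack=1067
After event 3: A_seq=1087 A_ack=2000 B_seq=2165 B_ack=1087
After event 4: A_seq=1266 A_ack=2000 B_seq=2165 B_ack=1266
After event 5: A_seq=1266 A_ack=2165 B_seq=2165 B_ack=1266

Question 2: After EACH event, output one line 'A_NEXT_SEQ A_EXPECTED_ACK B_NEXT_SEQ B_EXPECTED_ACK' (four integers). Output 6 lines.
1067 2000 2000 1067
1067 2000 2089 1067
1067 2000 2165 1067
1087 2000 2165 1087
1266 2000 2165 1266
1266 2165 2165 1266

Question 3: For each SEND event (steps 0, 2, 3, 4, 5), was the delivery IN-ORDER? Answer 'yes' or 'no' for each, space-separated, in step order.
Step 0: SEND seq=1000 -> in-order
Step 2: SEND seq=2089 -> out-of-order
Step 3: SEND seq=1067 -> in-order
Step 4: SEND seq=1087 -> in-order
Step 5: SEND seq=2000 -> in-order

Answer: yes no yes yes yes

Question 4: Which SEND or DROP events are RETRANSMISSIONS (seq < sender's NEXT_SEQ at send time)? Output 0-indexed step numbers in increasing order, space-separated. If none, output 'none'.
Step 0: SEND seq=1000 -> fresh
Step 1: DROP seq=2000 -> fresh
Step 2: SEND seq=2089 -> fresh
Step 3: SEND seq=1067 -> fresh
Step 4: SEND seq=1087 -> fresh
Step 5: SEND seq=2000 -> retransmit

Answer: 5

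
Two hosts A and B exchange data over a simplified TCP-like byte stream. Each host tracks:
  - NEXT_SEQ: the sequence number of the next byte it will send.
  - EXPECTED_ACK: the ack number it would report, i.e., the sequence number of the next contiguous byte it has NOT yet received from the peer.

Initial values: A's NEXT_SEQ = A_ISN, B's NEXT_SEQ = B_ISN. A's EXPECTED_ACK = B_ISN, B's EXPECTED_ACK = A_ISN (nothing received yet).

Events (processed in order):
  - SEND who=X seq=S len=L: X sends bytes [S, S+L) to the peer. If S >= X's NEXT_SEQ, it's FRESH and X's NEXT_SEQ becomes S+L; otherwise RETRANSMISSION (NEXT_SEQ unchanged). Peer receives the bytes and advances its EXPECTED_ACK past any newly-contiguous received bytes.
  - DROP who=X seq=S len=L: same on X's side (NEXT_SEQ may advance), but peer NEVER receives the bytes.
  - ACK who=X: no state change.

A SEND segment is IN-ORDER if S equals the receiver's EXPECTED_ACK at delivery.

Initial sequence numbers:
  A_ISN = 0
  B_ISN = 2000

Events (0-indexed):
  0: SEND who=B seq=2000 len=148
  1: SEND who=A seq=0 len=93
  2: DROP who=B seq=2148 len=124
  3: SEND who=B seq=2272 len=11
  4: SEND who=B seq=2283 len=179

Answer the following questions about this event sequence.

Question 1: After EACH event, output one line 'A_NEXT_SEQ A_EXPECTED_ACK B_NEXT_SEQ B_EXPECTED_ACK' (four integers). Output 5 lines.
0 2148 2148 0
93 2148 2148 93
93 2148 2272 93
93 2148 2283 93
93 2148 2462 93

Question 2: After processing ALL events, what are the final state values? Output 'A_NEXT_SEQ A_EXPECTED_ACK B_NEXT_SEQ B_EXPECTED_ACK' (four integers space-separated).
After event 0: A_seq=0 A_ack=2148 B_seq=2148 B_ack=0
After event 1: A_seq=93 A_ack=2148 B_seq=2148 B_ack=93
After event 2: A_seq=93 A_ack=2148 B_seq=2272 B_ack=93
After event 3: A_seq=93 A_ack=2148 B_seq=2283 B_ack=93
After event 4: A_seq=93 A_ack=2148 B_seq=2462 B_ack=93

Answer: 93 2148 2462 93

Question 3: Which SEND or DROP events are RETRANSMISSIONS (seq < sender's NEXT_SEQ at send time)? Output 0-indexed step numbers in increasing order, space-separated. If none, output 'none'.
Step 0: SEND seq=2000 -> fresh
Step 1: SEND seq=0 -> fresh
Step 2: DROP seq=2148 -> fresh
Step 3: SEND seq=2272 -> fresh
Step 4: SEND seq=2283 -> fresh

Answer: none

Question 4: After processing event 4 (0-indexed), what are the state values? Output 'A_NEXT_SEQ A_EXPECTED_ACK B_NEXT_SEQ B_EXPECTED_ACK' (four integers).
After event 0: A_seq=0 A_ack=2148 B_seq=2148 B_ack=0
After event 1: A_seq=93 A_ack=2148 B_seq=2148 B_ack=93
After event 2: A_seq=93 A_ack=2148 B_seq=2272 B_ack=93
After event 3: A_seq=93 A_ack=2148 B_seq=2283 B_ack=93
After event 4: A_seq=93 A_ack=2148 B_seq=2462 B_ack=93

93 2148 2462 93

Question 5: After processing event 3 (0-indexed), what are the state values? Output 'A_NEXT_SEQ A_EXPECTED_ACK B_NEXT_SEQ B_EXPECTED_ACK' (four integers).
After event 0: A_seq=0 A_ack=2148 B_seq=2148 B_ack=0
After event 1: A_seq=93 A_ack=2148 B_seq=2148 B_ack=93
After event 2: A_seq=93 A_ack=2148 B_seq=2272 B_ack=93
After event 3: A_seq=93 A_ack=2148 B_seq=2283 B_ack=93

93 2148 2283 93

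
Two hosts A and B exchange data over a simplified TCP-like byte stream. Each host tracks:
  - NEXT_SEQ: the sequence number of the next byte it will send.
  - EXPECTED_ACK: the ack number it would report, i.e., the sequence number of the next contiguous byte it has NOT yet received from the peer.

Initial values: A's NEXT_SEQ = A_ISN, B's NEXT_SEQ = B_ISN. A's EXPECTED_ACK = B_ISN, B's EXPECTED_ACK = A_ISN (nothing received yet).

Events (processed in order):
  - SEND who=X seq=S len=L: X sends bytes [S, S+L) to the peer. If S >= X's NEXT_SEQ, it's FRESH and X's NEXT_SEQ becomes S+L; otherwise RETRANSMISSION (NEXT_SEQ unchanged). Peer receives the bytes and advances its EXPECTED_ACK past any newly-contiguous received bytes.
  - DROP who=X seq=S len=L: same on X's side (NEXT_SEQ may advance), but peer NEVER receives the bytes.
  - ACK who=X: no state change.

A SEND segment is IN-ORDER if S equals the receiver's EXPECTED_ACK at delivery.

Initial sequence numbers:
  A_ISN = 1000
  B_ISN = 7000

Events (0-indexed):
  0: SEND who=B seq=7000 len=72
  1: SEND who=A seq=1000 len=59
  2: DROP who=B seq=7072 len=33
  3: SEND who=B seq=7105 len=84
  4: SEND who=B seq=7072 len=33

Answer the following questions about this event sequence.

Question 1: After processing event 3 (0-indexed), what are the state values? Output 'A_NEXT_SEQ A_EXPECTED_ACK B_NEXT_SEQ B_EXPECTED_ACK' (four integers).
After event 0: A_seq=1000 A_ack=7072 B_seq=7072 B_ack=1000
After event 1: A_seq=1059 A_ack=7072 B_seq=7072 B_ack=1059
After event 2: A_seq=1059 A_ack=7072 B_seq=7105 B_ack=1059
After event 3: A_seq=1059 A_ack=7072 B_seq=7189 B_ack=1059

1059 7072 7189 1059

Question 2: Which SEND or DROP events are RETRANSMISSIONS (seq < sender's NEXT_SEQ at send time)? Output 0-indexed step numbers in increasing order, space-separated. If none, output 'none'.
Answer: 4

Derivation:
Step 0: SEND seq=7000 -> fresh
Step 1: SEND seq=1000 -> fresh
Step 2: DROP seq=7072 -> fresh
Step 3: SEND seq=7105 -> fresh
Step 4: SEND seq=7072 -> retransmit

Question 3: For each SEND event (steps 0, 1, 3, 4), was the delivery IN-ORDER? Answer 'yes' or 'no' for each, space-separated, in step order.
Step 0: SEND seq=7000 -> in-order
Step 1: SEND seq=1000 -> in-order
Step 3: SEND seq=7105 -> out-of-order
Step 4: SEND seq=7072 -> in-order

Answer: yes yes no yes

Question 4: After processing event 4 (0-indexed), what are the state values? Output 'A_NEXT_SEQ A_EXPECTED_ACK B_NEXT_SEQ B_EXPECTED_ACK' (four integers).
After event 0: A_seq=1000 A_ack=7072 B_seq=7072 B_ack=1000
After event 1: A_seq=1059 A_ack=7072 B_seq=7072 B_ack=1059
After event 2: A_seq=1059 A_ack=7072 B_seq=7105 B_ack=1059
After event 3: A_seq=1059 A_ack=7072 B_seq=7189 B_ack=1059
After event 4: A_seq=1059 A_ack=7189 B_seq=7189 B_ack=1059

1059 7189 7189 1059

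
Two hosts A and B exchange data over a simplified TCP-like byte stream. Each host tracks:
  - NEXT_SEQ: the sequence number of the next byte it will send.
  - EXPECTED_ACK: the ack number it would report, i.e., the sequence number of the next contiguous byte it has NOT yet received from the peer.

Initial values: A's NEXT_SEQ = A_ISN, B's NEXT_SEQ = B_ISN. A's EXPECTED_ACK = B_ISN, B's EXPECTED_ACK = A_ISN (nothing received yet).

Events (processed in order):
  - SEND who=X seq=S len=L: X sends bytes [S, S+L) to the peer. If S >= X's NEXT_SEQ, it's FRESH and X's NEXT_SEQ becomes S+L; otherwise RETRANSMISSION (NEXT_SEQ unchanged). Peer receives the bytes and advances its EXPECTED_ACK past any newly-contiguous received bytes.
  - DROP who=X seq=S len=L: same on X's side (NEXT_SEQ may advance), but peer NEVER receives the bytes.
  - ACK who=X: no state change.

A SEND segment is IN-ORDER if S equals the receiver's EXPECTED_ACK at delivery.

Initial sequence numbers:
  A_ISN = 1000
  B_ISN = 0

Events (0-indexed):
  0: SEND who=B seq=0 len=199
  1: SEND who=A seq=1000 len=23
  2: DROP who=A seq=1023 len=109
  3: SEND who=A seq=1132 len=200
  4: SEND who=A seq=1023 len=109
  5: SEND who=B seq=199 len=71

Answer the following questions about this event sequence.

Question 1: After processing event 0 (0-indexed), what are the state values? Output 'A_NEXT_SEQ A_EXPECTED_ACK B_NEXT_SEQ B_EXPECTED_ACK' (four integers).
After event 0: A_seq=1000 A_ack=199 B_seq=199 B_ack=1000

1000 199 199 1000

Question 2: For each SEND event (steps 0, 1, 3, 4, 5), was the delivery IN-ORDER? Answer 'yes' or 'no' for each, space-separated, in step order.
Answer: yes yes no yes yes

Derivation:
Step 0: SEND seq=0 -> in-order
Step 1: SEND seq=1000 -> in-order
Step 3: SEND seq=1132 -> out-of-order
Step 4: SEND seq=1023 -> in-order
Step 5: SEND seq=199 -> in-order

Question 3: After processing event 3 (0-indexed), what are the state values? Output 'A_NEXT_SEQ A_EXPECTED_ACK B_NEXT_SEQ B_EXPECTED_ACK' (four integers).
After event 0: A_seq=1000 A_ack=199 B_seq=199 B_ack=1000
After event 1: A_seq=1023 A_ack=199 B_seq=199 B_ack=1023
After event 2: A_seq=1132 A_ack=199 B_seq=199 B_ack=1023
After event 3: A_seq=1332 A_ack=199 B_seq=199 B_ack=1023

1332 199 199 1023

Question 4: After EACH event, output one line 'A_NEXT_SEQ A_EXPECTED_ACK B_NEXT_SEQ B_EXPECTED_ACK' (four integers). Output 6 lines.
1000 199 199 1000
1023 199 199 1023
1132 199 199 1023
1332 199 199 1023
1332 199 199 1332
1332 270 270 1332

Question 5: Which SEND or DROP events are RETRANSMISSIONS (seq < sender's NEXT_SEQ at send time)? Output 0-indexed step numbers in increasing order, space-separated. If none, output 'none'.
Step 0: SEND seq=0 -> fresh
Step 1: SEND seq=1000 -> fresh
Step 2: DROP seq=1023 -> fresh
Step 3: SEND seq=1132 -> fresh
Step 4: SEND seq=1023 -> retransmit
Step 5: SEND seq=199 -> fresh

Answer: 4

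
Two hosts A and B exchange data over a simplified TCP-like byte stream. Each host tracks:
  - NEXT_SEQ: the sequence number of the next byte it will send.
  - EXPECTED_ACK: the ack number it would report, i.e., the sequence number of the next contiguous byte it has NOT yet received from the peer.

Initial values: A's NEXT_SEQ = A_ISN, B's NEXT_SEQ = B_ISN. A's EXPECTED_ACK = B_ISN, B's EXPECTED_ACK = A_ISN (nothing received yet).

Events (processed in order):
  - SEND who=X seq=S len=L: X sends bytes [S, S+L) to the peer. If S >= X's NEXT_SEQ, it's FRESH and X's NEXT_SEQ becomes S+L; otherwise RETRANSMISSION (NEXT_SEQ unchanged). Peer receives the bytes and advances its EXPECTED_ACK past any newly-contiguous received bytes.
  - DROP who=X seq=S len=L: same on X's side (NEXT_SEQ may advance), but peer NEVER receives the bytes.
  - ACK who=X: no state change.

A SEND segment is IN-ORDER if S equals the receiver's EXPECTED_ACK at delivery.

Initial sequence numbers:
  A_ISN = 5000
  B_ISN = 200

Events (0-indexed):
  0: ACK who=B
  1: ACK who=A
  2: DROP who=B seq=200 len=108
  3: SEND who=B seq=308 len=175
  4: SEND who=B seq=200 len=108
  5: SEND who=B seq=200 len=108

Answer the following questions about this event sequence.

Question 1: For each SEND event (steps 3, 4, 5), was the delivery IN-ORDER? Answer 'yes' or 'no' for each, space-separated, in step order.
Step 3: SEND seq=308 -> out-of-order
Step 4: SEND seq=200 -> in-order
Step 5: SEND seq=200 -> out-of-order

Answer: no yes no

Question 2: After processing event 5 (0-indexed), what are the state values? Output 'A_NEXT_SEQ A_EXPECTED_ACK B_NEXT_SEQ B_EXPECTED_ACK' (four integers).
After event 0: A_seq=5000 A_ack=200 B_seq=200 B_ack=5000
After event 1: A_seq=5000 A_ack=200 B_seq=200 B_ack=5000
After event 2: A_seq=5000 A_ack=200 B_seq=308 B_ack=5000
After event 3: A_seq=5000 A_ack=200 B_seq=483 B_ack=5000
After event 4: A_seq=5000 A_ack=483 B_seq=483 B_ack=5000
After event 5: A_seq=5000 A_ack=483 B_seq=483 B_ack=5000

5000 483 483 5000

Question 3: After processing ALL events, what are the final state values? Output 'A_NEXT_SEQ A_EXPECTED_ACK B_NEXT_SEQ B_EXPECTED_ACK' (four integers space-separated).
Answer: 5000 483 483 5000

Derivation:
After event 0: A_seq=5000 A_ack=200 B_seq=200 B_ack=5000
After event 1: A_seq=5000 A_ack=200 B_seq=200 B_ack=5000
After event 2: A_seq=5000 A_ack=200 B_seq=308 B_ack=5000
After event 3: A_seq=5000 A_ack=200 B_seq=483 B_ack=5000
After event 4: A_seq=5000 A_ack=483 B_seq=483 B_ack=5000
After event 5: A_seq=5000 A_ack=483 B_seq=483 B_ack=5000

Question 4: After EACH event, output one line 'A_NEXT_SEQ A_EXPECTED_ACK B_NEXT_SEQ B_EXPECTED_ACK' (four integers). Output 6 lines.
5000 200 200 5000
5000 200 200 5000
5000 200 308 5000
5000 200 483 5000
5000 483 483 5000
5000 483 483 5000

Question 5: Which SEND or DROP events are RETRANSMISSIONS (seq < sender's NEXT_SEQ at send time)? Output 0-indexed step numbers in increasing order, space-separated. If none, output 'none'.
Step 2: DROP seq=200 -> fresh
Step 3: SEND seq=308 -> fresh
Step 4: SEND seq=200 -> retransmit
Step 5: SEND seq=200 -> retransmit

Answer: 4 5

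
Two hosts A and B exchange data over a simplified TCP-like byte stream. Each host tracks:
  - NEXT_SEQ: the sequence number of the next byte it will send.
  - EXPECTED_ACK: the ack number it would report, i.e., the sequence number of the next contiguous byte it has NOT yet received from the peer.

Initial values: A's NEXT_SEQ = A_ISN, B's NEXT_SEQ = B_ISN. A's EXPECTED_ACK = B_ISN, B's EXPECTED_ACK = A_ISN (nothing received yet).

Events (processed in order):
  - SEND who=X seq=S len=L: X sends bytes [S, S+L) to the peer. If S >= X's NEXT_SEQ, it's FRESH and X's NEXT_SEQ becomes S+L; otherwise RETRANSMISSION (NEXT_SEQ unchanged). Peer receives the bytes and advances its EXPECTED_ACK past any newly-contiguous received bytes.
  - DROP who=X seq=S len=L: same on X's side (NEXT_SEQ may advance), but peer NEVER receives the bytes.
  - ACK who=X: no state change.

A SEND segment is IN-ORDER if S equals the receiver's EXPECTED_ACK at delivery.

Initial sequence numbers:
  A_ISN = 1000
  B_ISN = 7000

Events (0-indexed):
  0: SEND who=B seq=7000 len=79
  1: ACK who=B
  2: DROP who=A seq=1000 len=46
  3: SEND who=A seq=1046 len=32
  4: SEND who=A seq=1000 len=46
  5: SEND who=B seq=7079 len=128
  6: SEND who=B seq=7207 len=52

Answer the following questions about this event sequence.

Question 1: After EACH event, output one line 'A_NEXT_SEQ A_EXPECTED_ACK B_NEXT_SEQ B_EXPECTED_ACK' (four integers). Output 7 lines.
1000 7079 7079 1000
1000 7079 7079 1000
1046 7079 7079 1000
1078 7079 7079 1000
1078 7079 7079 1078
1078 7207 7207 1078
1078 7259 7259 1078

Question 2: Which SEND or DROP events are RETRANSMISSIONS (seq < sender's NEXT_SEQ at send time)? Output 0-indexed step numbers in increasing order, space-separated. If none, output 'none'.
Answer: 4

Derivation:
Step 0: SEND seq=7000 -> fresh
Step 2: DROP seq=1000 -> fresh
Step 3: SEND seq=1046 -> fresh
Step 4: SEND seq=1000 -> retransmit
Step 5: SEND seq=7079 -> fresh
Step 6: SEND seq=7207 -> fresh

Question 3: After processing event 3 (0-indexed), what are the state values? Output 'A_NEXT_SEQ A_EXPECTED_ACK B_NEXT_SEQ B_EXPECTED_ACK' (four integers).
After event 0: A_seq=1000 A_ack=7079 B_seq=7079 B_ack=1000
After event 1: A_seq=1000 A_ack=7079 B_seq=7079 B_ack=1000
After event 2: A_seq=1046 A_ack=7079 B_seq=7079 B_ack=1000
After event 3: A_seq=1078 A_ack=7079 B_seq=7079 B_ack=1000

1078 7079 7079 1000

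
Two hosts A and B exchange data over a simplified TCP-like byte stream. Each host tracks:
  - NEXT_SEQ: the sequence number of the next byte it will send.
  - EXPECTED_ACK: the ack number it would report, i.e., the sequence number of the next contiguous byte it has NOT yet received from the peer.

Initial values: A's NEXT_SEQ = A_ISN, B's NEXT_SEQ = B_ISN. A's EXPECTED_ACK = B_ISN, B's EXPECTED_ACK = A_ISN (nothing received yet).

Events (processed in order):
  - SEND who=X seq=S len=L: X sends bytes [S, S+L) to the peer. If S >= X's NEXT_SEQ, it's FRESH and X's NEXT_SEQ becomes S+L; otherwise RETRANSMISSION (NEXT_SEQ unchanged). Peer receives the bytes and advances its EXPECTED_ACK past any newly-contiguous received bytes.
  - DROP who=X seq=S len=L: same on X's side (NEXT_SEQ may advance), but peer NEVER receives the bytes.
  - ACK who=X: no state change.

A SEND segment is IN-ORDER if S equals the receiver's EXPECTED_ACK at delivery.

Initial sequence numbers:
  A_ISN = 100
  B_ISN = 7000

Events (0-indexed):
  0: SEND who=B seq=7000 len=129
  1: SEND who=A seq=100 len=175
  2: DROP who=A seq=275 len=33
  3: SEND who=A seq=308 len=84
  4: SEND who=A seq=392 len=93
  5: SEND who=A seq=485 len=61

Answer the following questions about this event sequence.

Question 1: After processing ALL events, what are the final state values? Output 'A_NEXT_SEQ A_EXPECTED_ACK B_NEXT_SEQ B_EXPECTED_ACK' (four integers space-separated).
After event 0: A_seq=100 A_ack=7129 B_seq=7129 B_ack=100
After event 1: A_seq=275 A_ack=7129 B_seq=7129 B_ack=275
After event 2: A_seq=308 A_ack=7129 B_seq=7129 B_ack=275
After event 3: A_seq=392 A_ack=7129 B_seq=7129 B_ack=275
After event 4: A_seq=485 A_ack=7129 B_seq=7129 B_ack=275
After event 5: A_seq=546 A_ack=7129 B_seq=7129 B_ack=275

Answer: 546 7129 7129 275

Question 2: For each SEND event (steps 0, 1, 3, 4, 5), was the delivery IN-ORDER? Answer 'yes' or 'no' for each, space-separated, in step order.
Step 0: SEND seq=7000 -> in-order
Step 1: SEND seq=100 -> in-order
Step 3: SEND seq=308 -> out-of-order
Step 4: SEND seq=392 -> out-of-order
Step 5: SEND seq=485 -> out-of-order

Answer: yes yes no no no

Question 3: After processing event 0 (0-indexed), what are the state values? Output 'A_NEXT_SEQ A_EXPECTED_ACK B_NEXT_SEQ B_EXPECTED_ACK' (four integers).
After event 0: A_seq=100 A_ack=7129 B_seq=7129 B_ack=100

100 7129 7129 100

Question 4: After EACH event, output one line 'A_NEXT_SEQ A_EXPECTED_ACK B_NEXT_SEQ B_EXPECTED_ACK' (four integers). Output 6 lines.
100 7129 7129 100
275 7129 7129 275
308 7129 7129 275
392 7129 7129 275
485 7129 7129 275
546 7129 7129 275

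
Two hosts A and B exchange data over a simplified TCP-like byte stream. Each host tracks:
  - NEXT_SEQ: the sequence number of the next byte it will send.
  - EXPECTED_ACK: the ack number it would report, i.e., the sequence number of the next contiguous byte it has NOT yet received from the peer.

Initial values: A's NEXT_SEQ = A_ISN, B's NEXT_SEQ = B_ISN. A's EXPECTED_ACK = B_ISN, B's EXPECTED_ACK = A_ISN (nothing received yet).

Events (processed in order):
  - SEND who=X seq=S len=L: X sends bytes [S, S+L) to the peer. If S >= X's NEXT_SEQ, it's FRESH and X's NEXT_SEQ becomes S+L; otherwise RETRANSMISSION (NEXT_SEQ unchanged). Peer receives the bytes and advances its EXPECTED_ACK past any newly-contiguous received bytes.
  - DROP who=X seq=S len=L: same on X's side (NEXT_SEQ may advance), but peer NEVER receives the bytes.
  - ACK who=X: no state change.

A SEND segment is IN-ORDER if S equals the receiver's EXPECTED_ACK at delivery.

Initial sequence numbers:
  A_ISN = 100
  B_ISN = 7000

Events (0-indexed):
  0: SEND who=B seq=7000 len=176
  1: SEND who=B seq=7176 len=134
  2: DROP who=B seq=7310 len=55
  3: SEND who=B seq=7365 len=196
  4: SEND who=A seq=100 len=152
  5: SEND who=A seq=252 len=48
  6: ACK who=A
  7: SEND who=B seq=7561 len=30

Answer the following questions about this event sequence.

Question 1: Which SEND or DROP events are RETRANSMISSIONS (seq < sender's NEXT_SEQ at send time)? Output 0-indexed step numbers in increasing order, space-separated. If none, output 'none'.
Answer: none

Derivation:
Step 0: SEND seq=7000 -> fresh
Step 1: SEND seq=7176 -> fresh
Step 2: DROP seq=7310 -> fresh
Step 3: SEND seq=7365 -> fresh
Step 4: SEND seq=100 -> fresh
Step 5: SEND seq=252 -> fresh
Step 7: SEND seq=7561 -> fresh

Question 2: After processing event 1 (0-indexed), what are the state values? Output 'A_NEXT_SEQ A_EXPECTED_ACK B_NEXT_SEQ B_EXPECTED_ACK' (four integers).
After event 0: A_seq=100 A_ack=7176 B_seq=7176 B_ack=100
After event 1: A_seq=100 A_ack=7310 B_seq=7310 B_ack=100

100 7310 7310 100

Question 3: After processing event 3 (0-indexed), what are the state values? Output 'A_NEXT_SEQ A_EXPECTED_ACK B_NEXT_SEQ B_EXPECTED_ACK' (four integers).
After event 0: A_seq=100 A_ack=7176 B_seq=7176 B_ack=100
After event 1: A_seq=100 A_ack=7310 B_seq=7310 B_ack=100
After event 2: A_seq=100 A_ack=7310 B_seq=7365 B_ack=100
After event 3: A_seq=100 A_ack=7310 B_seq=7561 B_ack=100

100 7310 7561 100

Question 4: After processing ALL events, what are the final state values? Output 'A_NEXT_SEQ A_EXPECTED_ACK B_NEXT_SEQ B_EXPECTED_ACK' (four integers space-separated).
Answer: 300 7310 7591 300

Derivation:
After event 0: A_seq=100 A_ack=7176 B_seq=7176 B_ack=100
After event 1: A_seq=100 A_ack=7310 B_seq=7310 B_ack=100
After event 2: A_seq=100 A_ack=7310 B_seq=7365 B_ack=100
After event 3: A_seq=100 A_ack=7310 B_seq=7561 B_ack=100
After event 4: A_seq=252 A_ack=7310 B_seq=7561 B_ack=252
After event 5: A_seq=300 A_ack=7310 B_seq=7561 B_ack=300
After event 6: A_seq=300 A_ack=7310 B_seq=7561 B_ack=300
After event 7: A_seq=300 A_ack=7310 B_seq=7591 B_ack=300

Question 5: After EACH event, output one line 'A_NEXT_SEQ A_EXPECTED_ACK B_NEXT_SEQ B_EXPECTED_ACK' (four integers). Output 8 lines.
100 7176 7176 100
100 7310 7310 100
100 7310 7365 100
100 7310 7561 100
252 7310 7561 252
300 7310 7561 300
300 7310 7561 300
300 7310 7591 300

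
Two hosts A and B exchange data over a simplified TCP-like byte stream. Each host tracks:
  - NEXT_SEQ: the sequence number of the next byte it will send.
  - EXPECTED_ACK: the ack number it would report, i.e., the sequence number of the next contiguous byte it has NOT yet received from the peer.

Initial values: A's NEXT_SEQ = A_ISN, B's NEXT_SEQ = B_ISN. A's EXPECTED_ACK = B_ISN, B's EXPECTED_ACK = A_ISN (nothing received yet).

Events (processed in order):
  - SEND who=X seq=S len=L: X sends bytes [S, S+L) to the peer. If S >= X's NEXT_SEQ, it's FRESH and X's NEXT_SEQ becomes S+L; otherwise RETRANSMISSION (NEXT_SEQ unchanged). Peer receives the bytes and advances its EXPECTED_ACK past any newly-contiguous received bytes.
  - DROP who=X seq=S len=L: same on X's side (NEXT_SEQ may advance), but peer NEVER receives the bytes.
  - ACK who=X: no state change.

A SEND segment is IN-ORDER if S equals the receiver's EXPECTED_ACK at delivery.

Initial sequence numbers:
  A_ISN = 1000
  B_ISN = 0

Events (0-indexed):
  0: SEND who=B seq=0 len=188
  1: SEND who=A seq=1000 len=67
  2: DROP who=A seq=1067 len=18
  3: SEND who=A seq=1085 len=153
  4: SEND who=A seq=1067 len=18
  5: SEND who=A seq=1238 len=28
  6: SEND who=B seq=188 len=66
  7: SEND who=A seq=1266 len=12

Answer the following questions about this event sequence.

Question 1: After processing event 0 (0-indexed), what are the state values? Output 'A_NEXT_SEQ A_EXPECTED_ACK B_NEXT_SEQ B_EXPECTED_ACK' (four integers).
After event 0: A_seq=1000 A_ack=188 B_seq=188 B_ack=1000

1000 188 188 1000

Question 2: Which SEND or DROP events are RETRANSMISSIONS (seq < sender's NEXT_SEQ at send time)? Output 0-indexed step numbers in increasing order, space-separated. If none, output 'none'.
Step 0: SEND seq=0 -> fresh
Step 1: SEND seq=1000 -> fresh
Step 2: DROP seq=1067 -> fresh
Step 3: SEND seq=1085 -> fresh
Step 4: SEND seq=1067 -> retransmit
Step 5: SEND seq=1238 -> fresh
Step 6: SEND seq=188 -> fresh
Step 7: SEND seq=1266 -> fresh

Answer: 4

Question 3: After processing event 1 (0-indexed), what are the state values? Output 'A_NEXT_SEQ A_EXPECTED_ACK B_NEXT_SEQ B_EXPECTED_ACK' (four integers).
After event 0: A_seq=1000 A_ack=188 B_seq=188 B_ack=1000
After event 1: A_seq=1067 A_ack=188 B_seq=188 B_ack=1067

1067 188 188 1067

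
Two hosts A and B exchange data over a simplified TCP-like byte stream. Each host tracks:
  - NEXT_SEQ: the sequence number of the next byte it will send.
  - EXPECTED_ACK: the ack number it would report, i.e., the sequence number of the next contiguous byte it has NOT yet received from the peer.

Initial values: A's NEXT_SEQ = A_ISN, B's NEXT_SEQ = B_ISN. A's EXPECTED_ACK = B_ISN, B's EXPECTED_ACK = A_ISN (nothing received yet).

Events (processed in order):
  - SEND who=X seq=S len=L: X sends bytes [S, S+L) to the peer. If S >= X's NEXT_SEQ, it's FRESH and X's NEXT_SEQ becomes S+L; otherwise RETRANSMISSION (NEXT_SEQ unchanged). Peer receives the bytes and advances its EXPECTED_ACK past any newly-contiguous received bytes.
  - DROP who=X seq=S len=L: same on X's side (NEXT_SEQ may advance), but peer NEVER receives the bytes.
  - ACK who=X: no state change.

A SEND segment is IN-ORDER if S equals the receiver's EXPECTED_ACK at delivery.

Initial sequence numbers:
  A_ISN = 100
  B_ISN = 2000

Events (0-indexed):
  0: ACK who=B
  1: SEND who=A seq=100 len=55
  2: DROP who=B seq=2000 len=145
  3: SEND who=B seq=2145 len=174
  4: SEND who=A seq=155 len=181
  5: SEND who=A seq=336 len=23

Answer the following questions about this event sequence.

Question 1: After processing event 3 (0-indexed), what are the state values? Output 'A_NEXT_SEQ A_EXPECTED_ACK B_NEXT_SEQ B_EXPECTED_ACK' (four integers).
After event 0: A_seq=100 A_ack=2000 B_seq=2000 B_ack=100
After event 1: A_seq=155 A_ack=2000 B_seq=2000 B_ack=155
After event 2: A_seq=155 A_ack=2000 B_seq=2145 B_ack=155
After event 3: A_seq=155 A_ack=2000 B_seq=2319 B_ack=155

155 2000 2319 155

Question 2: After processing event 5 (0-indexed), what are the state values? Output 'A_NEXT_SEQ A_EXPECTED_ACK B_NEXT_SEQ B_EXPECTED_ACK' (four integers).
After event 0: A_seq=100 A_ack=2000 B_seq=2000 B_ack=100
After event 1: A_seq=155 A_ack=2000 B_seq=2000 B_ack=155
After event 2: A_seq=155 A_ack=2000 B_seq=2145 B_ack=155
After event 3: A_seq=155 A_ack=2000 B_seq=2319 B_ack=155
After event 4: A_seq=336 A_ack=2000 B_seq=2319 B_ack=336
After event 5: A_seq=359 A_ack=2000 B_seq=2319 B_ack=359

359 2000 2319 359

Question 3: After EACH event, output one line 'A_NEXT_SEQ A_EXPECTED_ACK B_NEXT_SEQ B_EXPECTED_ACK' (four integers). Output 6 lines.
100 2000 2000 100
155 2000 2000 155
155 2000 2145 155
155 2000 2319 155
336 2000 2319 336
359 2000 2319 359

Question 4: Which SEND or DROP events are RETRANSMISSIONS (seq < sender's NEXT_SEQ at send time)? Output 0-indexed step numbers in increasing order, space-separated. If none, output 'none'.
Step 1: SEND seq=100 -> fresh
Step 2: DROP seq=2000 -> fresh
Step 3: SEND seq=2145 -> fresh
Step 4: SEND seq=155 -> fresh
Step 5: SEND seq=336 -> fresh

Answer: none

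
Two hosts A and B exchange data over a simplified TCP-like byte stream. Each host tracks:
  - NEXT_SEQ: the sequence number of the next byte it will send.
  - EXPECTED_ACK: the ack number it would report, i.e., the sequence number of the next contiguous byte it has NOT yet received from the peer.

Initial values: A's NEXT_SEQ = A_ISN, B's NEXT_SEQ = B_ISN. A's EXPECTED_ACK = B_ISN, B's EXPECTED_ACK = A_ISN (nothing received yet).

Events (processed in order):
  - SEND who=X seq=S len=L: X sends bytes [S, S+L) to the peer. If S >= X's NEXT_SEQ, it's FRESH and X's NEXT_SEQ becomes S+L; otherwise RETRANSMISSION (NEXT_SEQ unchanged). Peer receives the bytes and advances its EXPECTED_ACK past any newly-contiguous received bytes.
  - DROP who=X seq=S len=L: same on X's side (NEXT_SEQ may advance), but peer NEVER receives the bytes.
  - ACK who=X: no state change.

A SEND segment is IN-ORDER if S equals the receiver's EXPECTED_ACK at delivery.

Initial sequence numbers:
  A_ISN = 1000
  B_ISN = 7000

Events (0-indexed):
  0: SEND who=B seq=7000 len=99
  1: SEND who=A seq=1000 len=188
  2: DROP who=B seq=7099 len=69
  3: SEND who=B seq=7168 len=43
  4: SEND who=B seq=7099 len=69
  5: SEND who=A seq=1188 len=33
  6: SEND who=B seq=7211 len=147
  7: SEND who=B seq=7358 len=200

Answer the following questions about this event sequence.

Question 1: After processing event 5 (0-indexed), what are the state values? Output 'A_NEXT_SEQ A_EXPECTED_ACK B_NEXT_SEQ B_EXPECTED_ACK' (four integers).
After event 0: A_seq=1000 A_ack=7099 B_seq=7099 B_ack=1000
After event 1: A_seq=1188 A_ack=7099 B_seq=7099 B_ack=1188
After event 2: A_seq=1188 A_ack=7099 B_seq=7168 B_ack=1188
After event 3: A_seq=1188 A_ack=7099 B_seq=7211 B_ack=1188
After event 4: A_seq=1188 A_ack=7211 B_seq=7211 B_ack=1188
After event 5: A_seq=1221 A_ack=7211 B_seq=7211 B_ack=1221

1221 7211 7211 1221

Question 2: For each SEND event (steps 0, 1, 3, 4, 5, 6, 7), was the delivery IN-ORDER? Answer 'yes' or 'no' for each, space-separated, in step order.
Answer: yes yes no yes yes yes yes

Derivation:
Step 0: SEND seq=7000 -> in-order
Step 1: SEND seq=1000 -> in-order
Step 3: SEND seq=7168 -> out-of-order
Step 4: SEND seq=7099 -> in-order
Step 5: SEND seq=1188 -> in-order
Step 6: SEND seq=7211 -> in-order
Step 7: SEND seq=7358 -> in-order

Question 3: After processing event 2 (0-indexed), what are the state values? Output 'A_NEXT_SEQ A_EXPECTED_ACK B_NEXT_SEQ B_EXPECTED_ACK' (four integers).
After event 0: A_seq=1000 A_ack=7099 B_seq=7099 B_ack=1000
After event 1: A_seq=1188 A_ack=7099 B_seq=7099 B_ack=1188
After event 2: A_seq=1188 A_ack=7099 B_seq=7168 B_ack=1188

1188 7099 7168 1188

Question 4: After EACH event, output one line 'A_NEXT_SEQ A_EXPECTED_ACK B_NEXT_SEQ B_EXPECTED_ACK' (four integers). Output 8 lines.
1000 7099 7099 1000
1188 7099 7099 1188
1188 7099 7168 1188
1188 7099 7211 1188
1188 7211 7211 1188
1221 7211 7211 1221
1221 7358 7358 1221
1221 7558 7558 1221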